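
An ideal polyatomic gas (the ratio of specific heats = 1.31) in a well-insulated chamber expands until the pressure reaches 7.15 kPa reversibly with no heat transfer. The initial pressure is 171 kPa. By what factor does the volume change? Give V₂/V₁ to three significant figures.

V₂/V₁ ≈ 11.3

From PV^γ = const, V₂/V₁ = (P₁/P₂)^(1/γ).
V₂/V₁ = (171/7.15)^(0.763) = 11.28.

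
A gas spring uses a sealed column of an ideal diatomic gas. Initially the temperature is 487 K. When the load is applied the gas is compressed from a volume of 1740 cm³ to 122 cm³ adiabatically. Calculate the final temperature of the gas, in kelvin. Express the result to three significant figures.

T₂ ≈ 1410 K

Adiabatic: T₁V₁^(γ−1) = T₂V₂^(γ−1) ⇒ T₂ = T₁ (V₁/V₂)^(γ−1).
For a diatomic ideal gas γ = 7/5, so γ−1 = 2/5.
T₂ = 487 × (1740/122)^(2/5) = 1410 K.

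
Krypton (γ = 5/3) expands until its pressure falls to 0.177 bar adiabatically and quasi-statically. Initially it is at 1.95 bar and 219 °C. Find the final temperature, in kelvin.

Adiabatic: T₂/T₁ = (P₂/P₁)^((γ−1)/γ).
T₁ = 219 °C = 492.1 K.
T₂ = 492.1 × (0.177/1.95)^(2/5) = 188.5 K.

T₂ ≈ 188 K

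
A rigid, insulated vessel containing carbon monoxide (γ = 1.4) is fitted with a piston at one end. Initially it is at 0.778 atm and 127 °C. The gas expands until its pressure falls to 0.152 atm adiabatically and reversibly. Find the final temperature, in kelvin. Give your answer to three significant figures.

T₂ ≈ 251 K

Along an adiabat T P^((1−γ)/γ) is constant, so T₂ = T₁ (P₂/P₁)^((γ−1)/γ).
T₁ = 127 °C = 400.1 K.
T₂ = 400.1 × (0.152/0.778)^(0.286) = 251 K.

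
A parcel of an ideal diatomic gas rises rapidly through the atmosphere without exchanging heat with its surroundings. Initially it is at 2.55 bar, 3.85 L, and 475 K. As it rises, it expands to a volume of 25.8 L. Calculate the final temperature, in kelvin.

Adiabatic: T₁V₁^(γ−1) = T₂V₂^(γ−1) ⇒ T₂ = T₁ (V₁/V₂)^(γ−1).
γ = 7/5 for a diatomic ideal gas.
T₂ = 475 × (3.85/25.8)^(2/5) = 221.9 K.

T₂ ≈ 222 K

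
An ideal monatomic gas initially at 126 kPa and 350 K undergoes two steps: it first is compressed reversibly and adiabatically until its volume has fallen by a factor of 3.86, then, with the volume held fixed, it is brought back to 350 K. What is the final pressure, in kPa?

For a monatomic ideal gas γ = 5/3.
Adiabatic step (PV^γ = const): P₂ = 126×3.86^(5/3) = 1197 kPa; T₂ = 350×3.86^(2/3) = 861.2 K.
Isochoric: P₃ = P₂(T₃/T₂) = 1197 × (350/861.2) = 486.4 kPa.

P₃ ≈ 486 kPa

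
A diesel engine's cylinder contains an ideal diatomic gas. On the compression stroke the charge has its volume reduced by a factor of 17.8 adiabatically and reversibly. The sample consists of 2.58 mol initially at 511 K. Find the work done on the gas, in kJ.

W ≈ 59.3 kJ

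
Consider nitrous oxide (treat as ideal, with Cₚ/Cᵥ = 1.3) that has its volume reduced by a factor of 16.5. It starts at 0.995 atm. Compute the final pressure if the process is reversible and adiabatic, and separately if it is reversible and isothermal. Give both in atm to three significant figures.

Isothermal: P₂ = P₁(V₁/V₂) = 0.995×16.5 = 16.42 atm.
Adiabatic: P₂ = P₁(V₁/V₂)^γ = 0.995×16.5^(1.3) = 38.07 atm.

adiabatic: 38.1 atm; isothermal: 16.4 atm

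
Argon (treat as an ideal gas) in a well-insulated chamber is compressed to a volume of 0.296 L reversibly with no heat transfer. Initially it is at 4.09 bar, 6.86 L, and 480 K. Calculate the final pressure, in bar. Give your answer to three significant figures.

Since PV^γ is constant along a reversible adiabat, P₂ = P₁ (V₁/V₂)^γ.
γ = 5/3 for a monatomic ideal gas.
P₂ = 4.09 × (6.86/0.296)^(5/3) = 770.5 bar.

P₂ ≈ 771 bar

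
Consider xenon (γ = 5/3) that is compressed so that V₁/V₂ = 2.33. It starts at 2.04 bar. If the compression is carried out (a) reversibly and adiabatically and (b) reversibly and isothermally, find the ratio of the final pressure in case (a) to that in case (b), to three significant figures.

P_adiabatic / P_isothermal ≈ 1.76

Isothermal: P_b = P₁(V₁/V₂) = 2.04×2.33.
Adiabatic: P_a = P₁(V₁/V₂)^γ = 2.04×2.33^(5/3).
P_a/P_b = (V₁/V₂)^(γ−1) = 2.33^(2/3) = 1.758.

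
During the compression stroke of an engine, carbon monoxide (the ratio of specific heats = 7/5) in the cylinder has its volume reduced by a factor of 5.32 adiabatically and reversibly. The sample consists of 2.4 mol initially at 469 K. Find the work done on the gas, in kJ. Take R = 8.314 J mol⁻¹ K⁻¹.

W ≈ 22.3 kJ

For a reversible adiabat TV^(γ−1) is constant, so T₂ = T₁ (V₁/V₂)^(γ−1).
T₂ = 469 × 5.32^(2/5) = 915.2 K.
Q = 0, so ΔU = W_on_gas = nCᵥΔT with Cᵥ = R/(γ−1) = 20.79 J/(mol·K).
ΔU = 2.4 × 20.79 × (915.2 − 469) = 22260 J.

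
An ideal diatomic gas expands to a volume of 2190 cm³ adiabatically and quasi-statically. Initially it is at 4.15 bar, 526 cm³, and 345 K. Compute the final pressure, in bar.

P₂ ≈ 0.563 bar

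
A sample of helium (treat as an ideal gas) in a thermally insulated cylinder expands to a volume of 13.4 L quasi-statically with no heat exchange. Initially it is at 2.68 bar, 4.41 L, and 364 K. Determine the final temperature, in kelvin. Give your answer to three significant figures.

T₂ ≈ 174 K

For a reversible adiabat TV^(γ−1) is constant, so T₂ = T₁ (V₁/V₂)^(γ−1).
γ = 5/3 for a monatomic ideal gas.
T₂ = 364 × (4.41/13.4)^(2/3) = 173.5 K.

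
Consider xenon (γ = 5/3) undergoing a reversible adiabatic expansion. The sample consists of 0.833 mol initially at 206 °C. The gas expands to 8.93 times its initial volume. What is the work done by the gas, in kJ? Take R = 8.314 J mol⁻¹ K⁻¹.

W ≈ 3.82 kJ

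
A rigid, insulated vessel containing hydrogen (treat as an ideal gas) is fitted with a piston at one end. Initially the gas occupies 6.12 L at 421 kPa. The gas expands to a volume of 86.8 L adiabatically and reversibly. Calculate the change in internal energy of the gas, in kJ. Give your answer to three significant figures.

ΔU ≈ -4.21 kJ

γ = 7/5 for a diatomic ideal gas.
P₂ = P₁(V₁/V₂)^γ = 421×(6.12/86.8)^(7/5) = 10.28 kPa.
For a reversible adiabat, W_by_gas = (P₁V₁ − P₂V₂)/(γ−1).
W_by = (421000×0.00612 − 10280×0.0868) / (2/5) = 4211 J.
Q = 0 ⇒ ΔU = −W_by = -4211 J.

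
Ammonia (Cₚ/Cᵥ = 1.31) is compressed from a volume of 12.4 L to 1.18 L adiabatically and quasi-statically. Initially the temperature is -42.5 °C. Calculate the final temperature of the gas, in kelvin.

T₂ ≈ 478 K

Adiabatic: T₁V₁^(γ−1) = T₂V₂^(γ−1) ⇒ T₂ = T₁ (V₁/V₂)^(γ−1).
T₁ = -42.5 °C = 230.6 K.
T₂ = 230.6 × (12.4/1.18)^(0.31) = 478.2 K.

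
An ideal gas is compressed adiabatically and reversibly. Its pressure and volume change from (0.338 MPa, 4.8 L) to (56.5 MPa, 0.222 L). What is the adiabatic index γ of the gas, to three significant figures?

PV^γ = const ⇒ γ = ln(P₂/P₁) / ln(V₁/V₂).
γ = ln(56.5/0.338) / ln(4.8/0.222) = 1.665.

γ ≈ 1.67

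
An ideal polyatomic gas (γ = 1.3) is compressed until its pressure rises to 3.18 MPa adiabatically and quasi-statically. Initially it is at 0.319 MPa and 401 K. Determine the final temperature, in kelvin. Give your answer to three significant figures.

Adiabatic: T₂/T₁ = (P₂/P₁)^((γ−1)/γ).
T₂ = 401 × (3.18/0.319)^(0.231) = 681.7 K.

T₂ ≈ 682 K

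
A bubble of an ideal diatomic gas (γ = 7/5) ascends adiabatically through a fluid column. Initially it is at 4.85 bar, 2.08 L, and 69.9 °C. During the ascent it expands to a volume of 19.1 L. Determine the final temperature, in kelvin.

Adiabatic: T₁V₁^(γ−1) = T₂V₂^(γ−1) ⇒ T₂ = T₁ (V₁/V₂)^(γ−1).
T₁ = 69.9 °C = 343 K.
T₂ = 343 × (2.08/19.1)^(2/5) = 141.3 K.

T₂ ≈ 141 K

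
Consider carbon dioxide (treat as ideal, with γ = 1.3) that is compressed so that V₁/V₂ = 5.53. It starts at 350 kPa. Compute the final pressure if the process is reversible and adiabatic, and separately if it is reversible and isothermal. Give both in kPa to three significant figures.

Isothermal: P₂ = P₁(V₁/V₂) = 350×5.53 = 1936 kPa.
Adiabatic: P₂ = P₁(V₁/V₂)^γ = 350×5.53^(1.3) = 3233 kPa.

adiabatic: 3230 kPa; isothermal: 1940 kPa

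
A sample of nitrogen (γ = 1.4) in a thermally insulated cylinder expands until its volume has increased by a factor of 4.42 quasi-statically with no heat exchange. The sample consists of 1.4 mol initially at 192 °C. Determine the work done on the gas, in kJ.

W ≈ -6.07 kJ

For a reversible adiabat TV^(γ−1) is constant, so T₂ = T₁ (V₁/V₂)^(γ−1).
T₁ = 192 °C = 465.1 K.
T₂ = 465.1 × (1/4.42)^(0.4) = 256.7 K.
Q = 0, so ΔU = W_on_gas = nCᵥΔT with Cᵥ = R/(γ−1) = 20.79 J/(mol·K).
ΔU = 1.4 × 20.79 × (256.7 − 465.1) = -6066 J.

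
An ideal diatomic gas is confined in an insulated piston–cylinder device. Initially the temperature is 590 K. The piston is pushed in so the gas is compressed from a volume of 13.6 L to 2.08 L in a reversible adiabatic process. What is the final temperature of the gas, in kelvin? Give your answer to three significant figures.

T₂ ≈ 1250 K

For a reversible adiabat TV^(γ−1) is constant, so T₂ = T₁ (V₁/V₂)^(γ−1).
For a diatomic ideal gas γ = 7/5, so γ−1 = 2/5.
T₂ = 590 × (13.6/2.08)^(2/5) = 1250 K.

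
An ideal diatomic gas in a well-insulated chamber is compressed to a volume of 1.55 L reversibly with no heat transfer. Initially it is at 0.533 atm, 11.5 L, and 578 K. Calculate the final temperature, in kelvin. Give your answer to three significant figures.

Adiabatic: T₁V₁^(γ−1) = T₂V₂^(γ−1) ⇒ T₂ = T₁ (V₁/V₂)^(γ−1).
γ = 7/5 for a diatomic ideal gas.
T₂ = 578 × (11.5/1.55)^(2/5) = 1288 K.

T₂ ≈ 1290 K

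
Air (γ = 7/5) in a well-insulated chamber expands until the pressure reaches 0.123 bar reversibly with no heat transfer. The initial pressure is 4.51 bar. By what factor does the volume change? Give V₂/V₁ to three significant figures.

From PV^γ = const, V₂/V₁ = (P₁/P₂)^(1/γ).
V₂/V₁ = (4.51/0.123)^(5/7) = 13.1.

V₂/V₁ ≈ 13.1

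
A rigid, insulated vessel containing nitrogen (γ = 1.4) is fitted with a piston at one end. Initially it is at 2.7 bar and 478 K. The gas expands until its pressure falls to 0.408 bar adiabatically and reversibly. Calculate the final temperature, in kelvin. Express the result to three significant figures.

T₂ ≈ 279 K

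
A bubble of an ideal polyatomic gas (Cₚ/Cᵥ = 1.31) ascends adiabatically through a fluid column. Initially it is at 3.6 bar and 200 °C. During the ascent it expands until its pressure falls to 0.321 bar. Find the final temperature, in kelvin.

Along an adiabat T P^((1−γ)/γ) is constant, so T₂ = T₁ (P₂/P₁)^((γ−1)/γ).
T₁ = 200 °C = 473.1 K.
T₂ = 473.1 × (0.321/3.6)^(0.237) = 267 K.

T₂ ≈ 267 K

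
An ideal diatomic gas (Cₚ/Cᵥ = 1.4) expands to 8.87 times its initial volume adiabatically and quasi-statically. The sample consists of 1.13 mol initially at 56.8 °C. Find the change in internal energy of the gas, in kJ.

ΔU ≈ -4.51 kJ

For a reversible adiabat TV^(γ−1) is constant, so T₂ = T₁ (V₁/V₂)^(γ−1).
T₁ = 56.8 °C = 329.9 K.
T₂ = 329.9 × (1/8.87)^(0.4) = 137.8 K.
Q = 0, so ΔU = W_on_gas = nCᵥΔT with Cᵥ = R/(γ−1) = 20.79 J/(mol·K).
ΔU = 1.13 × 20.79 × (137.8 − 329.9) = -4513 J.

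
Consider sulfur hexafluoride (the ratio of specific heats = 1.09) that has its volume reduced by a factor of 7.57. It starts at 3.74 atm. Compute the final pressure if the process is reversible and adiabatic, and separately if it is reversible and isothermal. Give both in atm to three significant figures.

adiabatic: 34.0 atm; isothermal: 28.3 atm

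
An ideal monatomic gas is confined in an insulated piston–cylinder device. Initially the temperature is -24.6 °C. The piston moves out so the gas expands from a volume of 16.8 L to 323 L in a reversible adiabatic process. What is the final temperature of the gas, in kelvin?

Adiabatic: T₁V₁^(γ−1) = T₂V₂^(γ−1) ⇒ T₂ = T₁ (V₁/V₂)^(γ−1).
For a monatomic ideal gas γ = 5/3, so γ−1 = 2/3.
T₁ = -24.6 °C = 248.5 K.
T₂ = 248.5 × (16.8/323)^(2/3) = 34.63 K.

T₂ ≈ 34.6 K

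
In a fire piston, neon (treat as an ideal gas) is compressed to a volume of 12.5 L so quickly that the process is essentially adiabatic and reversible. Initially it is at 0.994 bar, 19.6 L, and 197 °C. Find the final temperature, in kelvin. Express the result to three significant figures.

T₂ ≈ 635 K

Adiabatic: T₁V₁^(γ−1) = T₂V₂^(γ−1) ⇒ T₂ = T₁ (V₁/V₂)^(γ−1).
γ = 5/3 for a monatomic ideal gas.
T₁ = 197 °C = 470.1 K.
T₂ = 470.1 × (19.6/12.5)^(2/3) = 634.6 K.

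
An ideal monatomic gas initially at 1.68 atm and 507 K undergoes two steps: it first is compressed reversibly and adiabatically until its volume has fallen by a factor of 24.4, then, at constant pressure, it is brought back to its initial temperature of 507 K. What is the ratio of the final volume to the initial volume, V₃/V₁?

For a monatomic ideal gas γ = 5/3.
Adiabatic step: V₂/V₁ = 0.04098; T₂ = T₁·24.4^(2/3) = 4265 K.
Isobaric step: V₃/V₂ = T₃/T₂ = 507/4265.
V₃/V₁ = (V₂/V₁)(V₃/V₂) = 0.04098 × (507/4265) = 0.004872.

V₃/V₁ ≈ 0.00487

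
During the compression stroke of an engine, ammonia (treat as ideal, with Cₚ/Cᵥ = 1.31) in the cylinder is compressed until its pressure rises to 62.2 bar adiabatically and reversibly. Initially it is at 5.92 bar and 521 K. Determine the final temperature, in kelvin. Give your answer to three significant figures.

Along an adiabat T P^((1−γ)/γ) is constant, so T₂ = T₁ (P₂/P₁)^((γ−1)/γ).
T₂ = 521 × (62.2/5.92)^(0.237) = 909 K.

T₂ ≈ 909 K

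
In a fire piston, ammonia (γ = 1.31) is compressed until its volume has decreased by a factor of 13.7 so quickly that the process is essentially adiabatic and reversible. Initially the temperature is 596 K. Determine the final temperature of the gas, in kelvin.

For a reversible adiabat TV^(γ−1) is constant, so T₂ = T₁ (V₁/V₂)^(γ−1).
T₂ = 596 × 13.7^(0.31) = 1342 K.

T₂ ≈ 1340 K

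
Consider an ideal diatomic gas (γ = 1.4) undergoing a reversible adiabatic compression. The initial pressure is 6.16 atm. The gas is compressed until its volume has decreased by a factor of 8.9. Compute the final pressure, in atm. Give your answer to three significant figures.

Adiabatic: P₁V₁^γ = P₂V₂^γ ⇒ P₂ = P₁ (V₁/V₂)^γ.
P₂ = 6.16 × 8.9^(1.4) = 131.4 atm.

P₂ ≈ 131 atm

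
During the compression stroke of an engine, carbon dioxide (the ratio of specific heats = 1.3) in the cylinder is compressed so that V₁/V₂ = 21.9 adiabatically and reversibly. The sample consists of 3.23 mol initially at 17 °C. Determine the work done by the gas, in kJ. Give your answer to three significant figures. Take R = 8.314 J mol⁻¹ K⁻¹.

For a reversible adiabat TV^(γ−1) is constant, so T₂ = T₁ (V₁/V₂)^(γ−1).
T₁ = 17 °C = 290.1 K.
T₂ = 290.1 × 21.9^(0.3) = 732.4 K.
Q = 0, so ΔU = W_on_gas = nCᵥΔT with Cᵥ = R/(γ−1) = 27.71 J/(mol·K).
ΔU = 3.23 × 27.71 × (732.4 − 290.1) = 39590 J.
Work done by the gas = −ΔU = -39590 J.

W ≈ -39.6 kJ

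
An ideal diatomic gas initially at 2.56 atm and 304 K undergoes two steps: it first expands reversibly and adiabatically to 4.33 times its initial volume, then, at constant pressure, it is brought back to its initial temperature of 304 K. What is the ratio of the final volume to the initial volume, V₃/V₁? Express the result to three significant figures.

V₃/V₁ ≈ 7.78

For a diatomic ideal gas γ = 7/5.
Adiabatic step: V₂/V₁ = 4.33; T₂ = T₁·(1/4.33)^(2/5) = 169.2 K.
Isobaric step: V₃/V₂ = T₃/T₂ = 304/169.2.
V₃/V₁ = (V₂/V₁)(V₃/V₂) = 4.33 × (304/169.2) = 7.782.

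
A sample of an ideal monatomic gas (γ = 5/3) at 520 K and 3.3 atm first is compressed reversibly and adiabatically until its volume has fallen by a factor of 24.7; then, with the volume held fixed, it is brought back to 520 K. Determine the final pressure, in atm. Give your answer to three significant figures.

Adiabatic step (PV^γ = const): P₂ = 3.3×24.7^(5/3) = 691.3 atm; T₂ = 520×24.7^(2/3) = 4410 K.
Isochoric: P₃ = P₂(T₃/T₂) = 691.3 × (520/4410) = 81.51 atm.

P₃ ≈ 81.5 atm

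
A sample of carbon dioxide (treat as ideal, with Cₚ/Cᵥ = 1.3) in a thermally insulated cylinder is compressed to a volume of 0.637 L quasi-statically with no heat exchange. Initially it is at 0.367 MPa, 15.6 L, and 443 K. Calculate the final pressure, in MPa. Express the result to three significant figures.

P₂ ≈ 23.5 MPa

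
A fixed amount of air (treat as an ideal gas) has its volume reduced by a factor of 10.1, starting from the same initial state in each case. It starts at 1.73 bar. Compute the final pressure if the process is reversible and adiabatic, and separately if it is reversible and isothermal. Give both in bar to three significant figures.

adiabatic: 44.1 bar; isothermal: 17.5 bar

For a diatomic ideal gas γ = 7/5.
Isothermal: P₂ = P₁(V₁/V₂) = 1.73×10.1 = 17.47 bar.
Adiabatic: P₂ = P₁(V₁/V₂)^γ = 1.73×10.1^(7/5) = 44.07 bar.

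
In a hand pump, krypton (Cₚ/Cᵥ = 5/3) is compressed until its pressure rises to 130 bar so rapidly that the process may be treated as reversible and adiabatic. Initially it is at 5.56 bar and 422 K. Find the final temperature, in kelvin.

T₂ ≈ 1490 K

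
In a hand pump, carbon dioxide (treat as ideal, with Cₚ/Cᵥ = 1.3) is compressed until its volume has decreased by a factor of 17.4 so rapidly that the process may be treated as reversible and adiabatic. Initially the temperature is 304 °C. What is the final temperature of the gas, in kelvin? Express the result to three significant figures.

T₂ ≈ 1360 K

Adiabatic: T₁V₁^(γ−1) = T₂V₂^(γ−1) ⇒ T₂ = T₁ (V₁/V₂)^(γ−1).
T₁ = 304 °C = 577.1 K.
T₂ = 577.1 × 17.4^(0.3) = 1360 K.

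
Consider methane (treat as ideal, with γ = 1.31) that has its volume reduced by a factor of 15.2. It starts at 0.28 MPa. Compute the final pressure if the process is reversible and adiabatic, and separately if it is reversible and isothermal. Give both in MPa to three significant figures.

Isothermal: P₂ = P₁(V₁/V₂) = 0.28×15.2 = 4.256 MPa.
Adiabatic: P₂ = P₁(V₁/V₂)^γ = 0.28×15.2^(1.31) = 9.894 MPa.

adiabatic: 9.89 MPa; isothermal: 4.26 MPa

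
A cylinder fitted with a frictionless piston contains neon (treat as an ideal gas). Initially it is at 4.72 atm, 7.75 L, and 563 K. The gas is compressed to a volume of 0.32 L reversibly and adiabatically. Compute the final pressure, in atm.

P₂ ≈ 957 atm

Since PV^γ is constant along a reversible adiabat, P₂ = P₁ (V₁/V₂)^γ.
γ = 5/3 for a monatomic ideal gas.
P₂ = 4.72 × (7.75/0.32)^(5/3) = 956.9 atm.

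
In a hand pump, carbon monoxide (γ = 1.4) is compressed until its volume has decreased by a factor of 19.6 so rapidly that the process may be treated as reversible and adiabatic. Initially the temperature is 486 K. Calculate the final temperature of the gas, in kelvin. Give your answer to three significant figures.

Adiabatic: T₁V₁^(γ−1) = T₂V₂^(γ−1) ⇒ T₂ = T₁ (V₁/V₂)^(γ−1).
T₂ = 486 × 19.6^(0.4) = 1598 K.

T₂ ≈ 1600 K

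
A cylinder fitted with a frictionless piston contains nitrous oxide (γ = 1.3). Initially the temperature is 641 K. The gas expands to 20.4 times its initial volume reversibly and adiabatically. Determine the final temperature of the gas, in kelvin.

T₂ ≈ 259 K

Adiabatic: T₁V₁^(γ−1) = T₂V₂^(γ−1) ⇒ T₂ = T₁ (V₁/V₂)^(γ−1).
T₂ = 641 × (1/20.4)^(0.3) = 259.4 K.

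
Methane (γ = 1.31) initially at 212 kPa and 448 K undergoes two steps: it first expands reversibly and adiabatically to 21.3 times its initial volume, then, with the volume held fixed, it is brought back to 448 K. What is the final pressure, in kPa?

Adiabatic step (PV^γ = const): P₂ = 212×(1/21.3)^(1.31) = 3.856 kPa; T₂ = 448×(1/21.3)^(0.31) = 173.6 K.
Isochoric: P₃ = P₂(T₃/T₂) = 3.856 × (448/173.6) = 9.953 kPa.

P₃ ≈ 9.95 kPa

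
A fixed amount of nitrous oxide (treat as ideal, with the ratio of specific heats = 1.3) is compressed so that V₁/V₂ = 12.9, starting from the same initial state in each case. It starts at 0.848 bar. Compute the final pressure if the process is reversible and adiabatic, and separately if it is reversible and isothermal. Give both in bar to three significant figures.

Isothermal: P₂ = P₁(V₁/V₂) = 0.848×12.9 = 10.94 bar.
Adiabatic: P₂ = P₁(V₁/V₂)^γ = 0.848×12.9^(1.3) = 23.56 bar.

adiabatic: 23.6 bar; isothermal: 10.9 bar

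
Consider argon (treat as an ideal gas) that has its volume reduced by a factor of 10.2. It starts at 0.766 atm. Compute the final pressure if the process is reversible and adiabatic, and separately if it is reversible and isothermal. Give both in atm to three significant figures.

For a monatomic ideal gas γ = 5/3.
Isothermal: P₂ = P₁(V₁/V₂) = 0.766×10.2 = 7.813 atm.
Adiabatic: P₂ = P₁(V₁/V₂)^γ = 0.766×10.2^(5/3) = 36.75 atm.

adiabatic: 36.7 atm; isothermal: 7.81 atm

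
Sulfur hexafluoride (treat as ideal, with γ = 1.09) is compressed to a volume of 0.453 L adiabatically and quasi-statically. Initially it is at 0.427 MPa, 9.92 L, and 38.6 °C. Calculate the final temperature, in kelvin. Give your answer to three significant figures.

T₂ ≈ 412 K

Adiabatic: T₁V₁^(γ−1) = T₂V₂^(γ−1) ⇒ T₂ = T₁ (V₁/V₂)^(γ−1).
T₁ = 38.6 °C = 311.8 K.
T₂ = 311.8 × (9.92/0.453)^(0.09) = 411.6 K.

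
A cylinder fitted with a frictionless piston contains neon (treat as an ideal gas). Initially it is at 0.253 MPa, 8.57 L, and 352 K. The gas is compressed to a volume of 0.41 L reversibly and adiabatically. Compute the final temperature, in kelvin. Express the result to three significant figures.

For a reversible adiabat TV^(γ−1) is constant, so T₂ = T₁ (V₁/V₂)^(γ−1).
γ = 5/3 for a monatomic ideal gas.
T₂ = 352 × (8.57/0.41)^(2/3) = 2671 K.

T₂ ≈ 2670 K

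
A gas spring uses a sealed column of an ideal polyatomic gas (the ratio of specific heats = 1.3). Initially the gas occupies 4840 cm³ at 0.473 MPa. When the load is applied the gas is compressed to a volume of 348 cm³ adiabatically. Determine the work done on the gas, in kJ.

W ≈ 9.18 kJ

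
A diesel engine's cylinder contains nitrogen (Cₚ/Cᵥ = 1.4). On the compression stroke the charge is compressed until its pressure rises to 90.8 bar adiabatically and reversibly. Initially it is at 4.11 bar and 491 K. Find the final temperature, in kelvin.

Along an adiabat T P^((1−γ)/γ) is constant, so T₂ = T₁ (P₂/P₁)^((γ−1)/γ).
T₂ = 491 × (90.8/4.11)^(0.286) = 1189 K.

T₂ ≈ 1190 K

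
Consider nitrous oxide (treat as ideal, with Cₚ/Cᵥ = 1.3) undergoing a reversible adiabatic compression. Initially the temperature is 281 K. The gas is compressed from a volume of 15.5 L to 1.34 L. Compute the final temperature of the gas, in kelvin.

For a reversible adiabat TV^(γ−1) is constant, so T₂ = T₁ (V₁/V₂)^(γ−1).
T₂ = 281 × (15.5/1.34)^(0.3) = 585.7 K.

T₂ ≈ 586 K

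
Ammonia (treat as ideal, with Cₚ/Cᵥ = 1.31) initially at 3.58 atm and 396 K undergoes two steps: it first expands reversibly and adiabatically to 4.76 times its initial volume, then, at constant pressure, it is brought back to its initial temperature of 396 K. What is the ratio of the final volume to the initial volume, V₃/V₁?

V₃/V₁ ≈ 7.72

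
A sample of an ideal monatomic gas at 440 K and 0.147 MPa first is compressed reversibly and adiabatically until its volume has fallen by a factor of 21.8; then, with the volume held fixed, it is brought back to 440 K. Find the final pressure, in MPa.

P₃ ≈ 3.20 MPa

For a monatomic ideal gas γ = 5/3.
Adiabatic step (PV^γ = const): P₂ = 0.147×21.8^(5/3) = 25.01 MPa; T₂ = 440×21.8^(2/3) = 3434 K.
Isochoric: P₃ = P₂(T₃/T₂) = 25.01 × (440/3434) = 3.205 MPa.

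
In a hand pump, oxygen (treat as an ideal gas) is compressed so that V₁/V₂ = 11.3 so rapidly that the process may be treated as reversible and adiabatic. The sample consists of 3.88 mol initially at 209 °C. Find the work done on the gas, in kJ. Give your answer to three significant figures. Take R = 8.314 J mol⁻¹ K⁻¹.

W ≈ 63.7 kJ

Adiabatic: T₁V₁^(γ−1) = T₂V₂^(γ−1) ⇒ T₂ = T₁ (V₁/V₂)^(γ−1).
γ = 7/5 for a diatomic ideal gas, so γ−1 = 2/5.
T₁ = 209 °C = 482.1 K.
T₂ = 482.1 × 11.3^(2/5) = 1272 K.
Q = 0, so ΔU = W_on_gas = nCᵥΔT with Cᵥ = R/(γ−1) = 20.79 J/(mol·K).
ΔU = 3.88 × 20.79 × (1272 − 482.1) = 63680 J.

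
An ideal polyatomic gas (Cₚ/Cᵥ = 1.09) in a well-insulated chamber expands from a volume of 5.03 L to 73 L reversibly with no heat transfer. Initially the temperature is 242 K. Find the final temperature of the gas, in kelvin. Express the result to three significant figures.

Adiabatic: T₁V₁^(γ−1) = T₂V₂^(γ−1) ⇒ T₂ = T₁ (V₁/V₂)^(γ−1).
T₂ = 242 × (5.03/73)^(0.09) = 190.2 K.

T₂ ≈ 190 K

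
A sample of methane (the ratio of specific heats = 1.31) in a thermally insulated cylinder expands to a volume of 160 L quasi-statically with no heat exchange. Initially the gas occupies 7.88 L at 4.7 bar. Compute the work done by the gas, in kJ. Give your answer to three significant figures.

P₂ = P₁(V₁/V₂)^γ = 4.7×(7.88/160)^(1.31) = 0.09102 bar.
For a reversible adiabat, W_by_gas = (P₁V₁ − P₂V₂)/(γ−1).
W_by = (470000×0.00788 − 9102×0.16) / (0.31) = 7249 J.

W ≈ 7.25 kJ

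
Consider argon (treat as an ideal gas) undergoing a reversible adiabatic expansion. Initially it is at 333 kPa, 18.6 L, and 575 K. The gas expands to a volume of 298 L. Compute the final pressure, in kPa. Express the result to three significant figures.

Adiabatic: P₁V₁^γ = P₂V₂^γ ⇒ P₂ = P₁ (V₁/V₂)^γ.
γ = 5/3 for a monatomic ideal gas.
P₂ = 333 × (18.6/298)^(5/3) = 3.27 kPa.

P₂ ≈ 3.27 kPa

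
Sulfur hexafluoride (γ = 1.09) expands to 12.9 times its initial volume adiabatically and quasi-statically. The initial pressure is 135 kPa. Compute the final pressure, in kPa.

P₂ ≈ 8.31 kPa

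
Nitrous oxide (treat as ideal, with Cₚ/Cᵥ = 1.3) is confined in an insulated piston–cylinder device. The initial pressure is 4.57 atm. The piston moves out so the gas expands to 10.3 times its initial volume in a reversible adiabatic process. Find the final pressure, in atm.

P₂ ≈ 0.220 atm

Adiabatic: P₁V₁^γ = P₂V₂^γ ⇒ P₂ = P₁ (V₁/V₂)^γ.
P₂ = 4.57 × (1/10.3)^(1.3) = 0.2204 atm.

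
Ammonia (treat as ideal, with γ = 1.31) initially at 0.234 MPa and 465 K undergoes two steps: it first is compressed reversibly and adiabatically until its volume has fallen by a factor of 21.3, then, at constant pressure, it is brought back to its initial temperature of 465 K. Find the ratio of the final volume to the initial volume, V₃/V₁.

Adiabatic step: V₂/V₁ = 0.04695; T₂ = T₁·21.3^(0.31) = 1200 K.
Isobaric step: V₃/V₂ = T₃/T₂ = 465/1200.
V₃/V₁ = (V₂/V₁)(V₃/V₂) = 0.04695 × (465/1200) = 0.01819.

V₃/V₁ ≈ 0.0182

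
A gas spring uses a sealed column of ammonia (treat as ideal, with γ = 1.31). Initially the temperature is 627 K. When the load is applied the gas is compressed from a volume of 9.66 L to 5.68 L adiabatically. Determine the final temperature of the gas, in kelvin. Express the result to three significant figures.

For a reversible adiabat TV^(γ−1) is constant, so T₂ = T₁ (V₁/V₂)^(γ−1).
T₂ = 627 × (9.66/5.68)^(0.31) = 739.2 K.

T₂ ≈ 739 K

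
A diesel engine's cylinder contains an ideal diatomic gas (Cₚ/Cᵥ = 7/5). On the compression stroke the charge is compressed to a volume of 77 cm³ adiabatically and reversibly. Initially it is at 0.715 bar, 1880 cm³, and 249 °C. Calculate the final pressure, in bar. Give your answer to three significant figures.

Since PV^γ is constant along a reversible adiabat, P₂ = P₁ (V₁/V₂)^γ.
P₂ = 0.715 × (1880/77)^(7/5) = 62.67 bar.

P₂ ≈ 62.7 bar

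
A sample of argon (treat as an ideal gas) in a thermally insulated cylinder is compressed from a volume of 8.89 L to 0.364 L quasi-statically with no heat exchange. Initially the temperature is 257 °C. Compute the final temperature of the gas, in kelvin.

For a reversible adiabat TV^(γ−1) is constant, so T₂ = T₁ (V₁/V₂)^(γ−1).
For a monatomic ideal gas γ = 5/3, so γ−1 = 2/3.
T₁ = 257 °C = 530.1 K.
T₂ = 530.1 × (8.89/0.364)^(2/3) = 4463 K.

T₂ ≈ 4460 K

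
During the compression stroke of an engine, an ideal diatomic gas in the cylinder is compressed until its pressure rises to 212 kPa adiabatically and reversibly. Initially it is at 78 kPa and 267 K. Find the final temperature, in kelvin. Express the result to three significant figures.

T₂ ≈ 355 K

Along an adiabat T P^((1−γ)/γ) is constant, so T₂ = T₁ (P₂/P₁)^((γ−1)/γ).
For a diatomic ideal gas γ = 7/5, so (γ−1)/γ = 2/7.
T₂ = 267 × (212/78)^(2/7) = 355.3 K.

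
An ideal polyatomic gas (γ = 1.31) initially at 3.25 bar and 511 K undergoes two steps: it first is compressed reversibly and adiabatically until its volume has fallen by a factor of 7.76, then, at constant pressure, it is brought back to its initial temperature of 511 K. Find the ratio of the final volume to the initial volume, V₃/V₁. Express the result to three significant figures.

V₃/V₁ ≈ 0.0683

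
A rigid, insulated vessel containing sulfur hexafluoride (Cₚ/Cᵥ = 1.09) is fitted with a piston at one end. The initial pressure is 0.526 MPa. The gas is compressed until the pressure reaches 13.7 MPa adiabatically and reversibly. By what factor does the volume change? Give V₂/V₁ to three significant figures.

From PV^γ = const, V₂/V₁ = (P₁/P₂)^(1/γ).
V₂/V₁ = (0.526/13.7)^(0.917) = 0.05025.

V₂/V₁ ≈ 0.0503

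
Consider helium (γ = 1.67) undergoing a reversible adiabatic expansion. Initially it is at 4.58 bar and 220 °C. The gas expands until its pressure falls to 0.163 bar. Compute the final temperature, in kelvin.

T₂ ≈ 129 K

Adiabatic: T₂/T₁ = (P₂/P₁)^((γ−1)/γ).
T₁ = 220 °C = 493.1 K.
T₂ = 493.1 × (0.163/4.58)^(0.401) = 129.4 K.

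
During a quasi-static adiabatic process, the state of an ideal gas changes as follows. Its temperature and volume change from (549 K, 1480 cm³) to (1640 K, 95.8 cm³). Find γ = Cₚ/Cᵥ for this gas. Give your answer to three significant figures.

γ ≈ 1.40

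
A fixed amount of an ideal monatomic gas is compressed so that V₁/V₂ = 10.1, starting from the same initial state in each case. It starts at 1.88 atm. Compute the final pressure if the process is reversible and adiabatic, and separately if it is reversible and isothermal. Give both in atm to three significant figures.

For a monatomic ideal gas γ = 5/3.
Isothermal: P₂ = P₁(V₁/V₂) = 1.88×10.1 = 18.99 atm.
Adiabatic: P₂ = P₁(V₁/V₂)^γ = 1.88×10.1^(5/3) = 88.72 atm.

adiabatic: 88.7 atm; isothermal: 19.0 atm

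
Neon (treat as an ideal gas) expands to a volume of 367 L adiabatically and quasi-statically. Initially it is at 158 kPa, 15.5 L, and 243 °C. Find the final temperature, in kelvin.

For a reversible adiabat TV^(γ−1) is constant, so T₂ = T₁ (V₁/V₂)^(γ−1).
γ = 5/3 for a monatomic ideal gas.
T₁ = 243 °C = 516.1 K.
T₂ = 516.1 × (15.5/367)^(2/3) = 62.6 K.

T₂ ≈ 62.6 K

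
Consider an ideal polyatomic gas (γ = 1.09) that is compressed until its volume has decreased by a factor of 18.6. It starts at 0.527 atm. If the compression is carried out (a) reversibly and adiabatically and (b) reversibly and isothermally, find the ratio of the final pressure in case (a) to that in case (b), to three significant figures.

P_adiabatic / P_isothermal ≈ 1.30

Isothermal: P_b = P₁(V₁/V₂) = 0.527×18.6.
Adiabatic: P_a = P₁(V₁/V₂)^γ = 0.527×18.6^(1.09).
P_a/P_b = (V₁/V₂)^(γ−1) = 18.6^(0.09) = 1.301.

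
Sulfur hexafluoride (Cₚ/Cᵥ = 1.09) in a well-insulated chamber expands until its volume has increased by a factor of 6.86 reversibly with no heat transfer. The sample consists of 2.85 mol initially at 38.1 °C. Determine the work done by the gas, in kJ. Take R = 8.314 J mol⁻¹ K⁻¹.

W ≈ 13.0 kJ

Adiabatic: T₁V₁^(γ−1) = T₂V₂^(γ−1) ⇒ T₂ = T₁ (V₁/V₂)^(γ−1).
T₁ = 38.1 °C = 311.2 K.
T₂ = 311.2 × (1/6.86)^(0.09) = 261.7 K.
Q = 0, so ΔU = W_on_gas = nCᵥΔT with Cᵥ = R/(γ−1) = 92.38 J/(mol·K).
ΔU = 2.85 × 92.38 × (261.7 − 311.2) = -13040 J.
Work done by the gas = −ΔU = 13040 J.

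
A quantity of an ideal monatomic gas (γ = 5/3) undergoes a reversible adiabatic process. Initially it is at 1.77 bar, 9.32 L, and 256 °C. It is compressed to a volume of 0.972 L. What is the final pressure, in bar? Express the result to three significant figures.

Since PV^γ is constant along a reversible adiabat, P₂ = P₁ (V₁/V₂)^γ.
P₂ = 1.77 × (9.32/0.972)^(5/3) = 76.6 bar.

P₂ ≈ 76.6 bar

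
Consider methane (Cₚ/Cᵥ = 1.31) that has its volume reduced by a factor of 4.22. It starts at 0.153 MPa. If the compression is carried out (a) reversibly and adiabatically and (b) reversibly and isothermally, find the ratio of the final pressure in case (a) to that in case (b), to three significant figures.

P_adiabatic / P_isothermal ≈ 1.56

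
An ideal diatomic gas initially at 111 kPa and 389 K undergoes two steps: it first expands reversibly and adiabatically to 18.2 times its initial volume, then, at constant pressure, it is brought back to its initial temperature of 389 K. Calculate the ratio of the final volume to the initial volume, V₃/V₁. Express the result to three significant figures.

V₃/V₁ ≈ 58.1

For a diatomic ideal gas γ = 7/5.
Adiabatic step: V₂/V₁ = 18.2; T₂ = T₁·(1/18.2)^(2/5) = 121.9 K.
Isobaric step: V₃/V₂ = T₃/T₂ = 389/121.9.
V₃/V₁ = (V₂/V₁)(V₃/V₂) = 18.2 × (389/121.9) = 58.09.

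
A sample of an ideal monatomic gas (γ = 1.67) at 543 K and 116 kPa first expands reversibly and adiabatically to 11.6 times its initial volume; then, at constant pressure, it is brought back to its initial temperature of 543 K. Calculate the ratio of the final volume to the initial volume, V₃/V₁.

V₃/V₁ ≈ 59.9

Adiabatic step: V₂/V₁ = 11.6; T₂ = T₁·(1/11.6)^(0.67) = 105.1 K.
Isobaric step: V₃/V₂ = T₃/T₂ = 543/105.1.
V₃/V₁ = (V₂/V₁)(V₃/V₂) = 11.6 × (543/105.1) = 59.93.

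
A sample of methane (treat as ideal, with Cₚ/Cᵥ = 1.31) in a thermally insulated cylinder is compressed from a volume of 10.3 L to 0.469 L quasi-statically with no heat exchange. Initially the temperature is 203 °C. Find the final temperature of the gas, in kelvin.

T₂ ≈ 1240 K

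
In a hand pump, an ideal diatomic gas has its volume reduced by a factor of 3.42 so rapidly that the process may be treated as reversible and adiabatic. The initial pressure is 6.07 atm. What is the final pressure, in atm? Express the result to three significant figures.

P₂ ≈ 33.9 atm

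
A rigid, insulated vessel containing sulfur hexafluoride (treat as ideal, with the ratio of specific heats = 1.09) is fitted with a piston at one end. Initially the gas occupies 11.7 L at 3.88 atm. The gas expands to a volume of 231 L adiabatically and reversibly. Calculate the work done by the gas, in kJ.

W ≈ 12.0 kJ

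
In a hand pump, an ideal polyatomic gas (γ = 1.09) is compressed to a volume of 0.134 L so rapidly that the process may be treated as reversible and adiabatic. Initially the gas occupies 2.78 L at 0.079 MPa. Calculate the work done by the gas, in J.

P₂ = P₁(V₁/V₂)^γ = 0.079×(2.78/0.134)^(1.09) = 2.153 MPa.
For a reversible adiabat, W_by_gas = (P₁V₁ − P₂V₂)/(γ−1).
W_by = (79000×0.00278 − 2.153×10^6×0.000134) / (0.09) = -765.7 J.

W ≈ -766 J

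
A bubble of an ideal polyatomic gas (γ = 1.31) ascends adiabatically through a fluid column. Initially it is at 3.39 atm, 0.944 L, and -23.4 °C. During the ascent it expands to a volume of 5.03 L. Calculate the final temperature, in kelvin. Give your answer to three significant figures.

T₂ ≈ 149 K

For a reversible adiabat TV^(γ−1) is constant, so T₂ = T₁ (V₁/V₂)^(γ−1).
T₁ = -23.4 °C = 249.7 K.
T₂ = 249.7 × (0.944/5.03)^(0.31) = 148.7 K.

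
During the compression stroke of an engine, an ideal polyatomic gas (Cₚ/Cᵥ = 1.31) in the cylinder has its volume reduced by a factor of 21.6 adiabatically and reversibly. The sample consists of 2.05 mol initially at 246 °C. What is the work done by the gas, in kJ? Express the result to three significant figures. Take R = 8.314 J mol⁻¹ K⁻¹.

Adiabatic: T₁V₁^(γ−1) = T₂V₂^(γ−1) ⇒ T₂ = T₁ (V₁/V₂)^(γ−1).
T₁ = 246 °C = 519.1 K.
T₂ = 519.1 × 21.6^(0.31) = 1346 K.
Q = 0, so ΔU = W_on_gas = nCᵥΔT with Cᵥ = R/(γ−1) = 26.82 J/(mol·K).
ΔU = 2.05 × 26.82 × (1346 − 519.1) = 45450 J.
Work done by the gas = −ΔU = -45450 J.

W ≈ -45.4 kJ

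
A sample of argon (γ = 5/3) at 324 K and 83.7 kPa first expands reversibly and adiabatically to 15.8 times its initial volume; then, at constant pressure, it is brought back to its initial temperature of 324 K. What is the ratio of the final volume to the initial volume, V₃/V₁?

Adiabatic step: V₂/V₁ = 15.8; T₂ = T₁·(1/15.8)^(2/3) = 51.46 K.
Isobaric step: V₃/V₂ = T₃/T₂ = 324/51.46.
V₃/V₁ = (V₂/V₁)(V₃/V₂) = 15.8 × (324/51.46) = 99.49.

V₃/V₁ ≈ 99.5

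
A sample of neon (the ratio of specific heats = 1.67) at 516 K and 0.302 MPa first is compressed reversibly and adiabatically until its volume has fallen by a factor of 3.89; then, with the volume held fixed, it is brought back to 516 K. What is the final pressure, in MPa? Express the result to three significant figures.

P₃ ≈ 1.17 MPa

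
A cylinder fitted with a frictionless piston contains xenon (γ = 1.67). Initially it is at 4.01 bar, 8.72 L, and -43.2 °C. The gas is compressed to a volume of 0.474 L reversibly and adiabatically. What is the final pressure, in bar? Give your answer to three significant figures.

Since PV^γ is constant along a reversible adiabat, P₂ = P₁ (V₁/V₂)^γ.
P₂ = 4.01 × (8.72/0.474)^(1.67) = 519.1 bar.

P₂ ≈ 519 bar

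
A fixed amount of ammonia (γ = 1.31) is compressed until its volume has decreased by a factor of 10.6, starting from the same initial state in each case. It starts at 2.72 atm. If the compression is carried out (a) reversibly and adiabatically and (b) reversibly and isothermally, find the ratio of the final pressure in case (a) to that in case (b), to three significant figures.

P_adiabatic / P_isothermal ≈ 2.08

Isothermal: P_b = P₁(V₁/V₂) = 2.72×10.6.
Adiabatic: P_a = P₁(V₁/V₂)^γ = 2.72×10.6^(1.31).
P_a/P_b = (V₁/V₂)^(γ−1) = 10.6^(0.31) = 2.079.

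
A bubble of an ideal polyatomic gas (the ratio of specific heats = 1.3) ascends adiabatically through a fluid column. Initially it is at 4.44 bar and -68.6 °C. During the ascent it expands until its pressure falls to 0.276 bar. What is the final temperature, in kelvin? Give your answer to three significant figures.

T₂ ≈ 108 K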